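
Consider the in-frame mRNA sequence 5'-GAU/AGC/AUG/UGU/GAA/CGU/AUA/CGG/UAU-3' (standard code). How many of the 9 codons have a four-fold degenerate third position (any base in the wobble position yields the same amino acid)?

Codon 1 GAU (Asp): third position 2-fold.
Codon 2 AGC (Ser): third position 2-fold.
Codon 3 AUG (Met): third position 1-fold.
Codon 4 UGU (Cys): third position 2-fold.
Codon 5 GAA (Glu): third position 2-fold.
Codon 6 CGU (Arg): third position 4-fold.
Codon 7 AUA (Ile): third position 3-fold.
Codon 8 CGG (Arg): third position 4-fold.
Codon 9 UAU (Tyr): third position 2-fold.
Four-fold degenerate third positions: 2.

2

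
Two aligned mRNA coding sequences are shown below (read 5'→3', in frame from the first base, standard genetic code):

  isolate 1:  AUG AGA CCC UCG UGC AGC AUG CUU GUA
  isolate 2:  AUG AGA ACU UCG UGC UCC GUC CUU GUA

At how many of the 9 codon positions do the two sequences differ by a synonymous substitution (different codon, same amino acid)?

Codon 1: AUG Met / AUG Met — identical.
Codon 2: AGA Arg / AGA Arg — identical.
Codon 3: CCC Pro / ACU Thr — nonsynonymous.
Codon 4: UCG Ser / UCG Ser — identical.
Codon 5: UGC Cys / UGC Cys — identical.
Codon 6: AGC Ser / UCC Ser — synonymous.
Codon 7: AUG Met / GUC Val — nonsynonymous.
Codon 8: CUU Leu / CUU Leu — identical.
Codon 9: GUA Val / GUA Val — identical.
Synonymous differences: 1.

1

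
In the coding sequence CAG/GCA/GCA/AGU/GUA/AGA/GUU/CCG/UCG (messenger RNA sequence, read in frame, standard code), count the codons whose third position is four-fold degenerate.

Codon 1 CAG (Gln): third position 2-fold.
Codon 2 GCA (Ala): third position 4-fold.
Codon 3 GCA (Ala): third position 4-fold.
Codon 4 AGU (Ser): third position 2-fold.
Codon 5 GUA (Val): third position 4-fold.
Codon 6 AGA (Arg): third position 2-fold.
Codon 7 GUU (Val): third position 4-fold.
Codon 8 CCG (Pro): third position 4-fold.
Codon 9 UCG (Ser): third position 4-fold.
Four-fold degenerate third positions: 6.

6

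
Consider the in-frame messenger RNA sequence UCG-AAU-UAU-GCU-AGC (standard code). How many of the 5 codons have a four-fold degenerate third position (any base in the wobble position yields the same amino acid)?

2

Codon 1 UCG (Ser): third position 4-fold.
Codon 2 AAU (Asn): third position 2-fold.
Codon 3 UAU (Tyr): third position 2-fold.
Codon 4 GCU (Ala): third position 4-fold.
Codon 5 AGC (Ser): third position 2-fold.
Four-fold degenerate third positions: 2.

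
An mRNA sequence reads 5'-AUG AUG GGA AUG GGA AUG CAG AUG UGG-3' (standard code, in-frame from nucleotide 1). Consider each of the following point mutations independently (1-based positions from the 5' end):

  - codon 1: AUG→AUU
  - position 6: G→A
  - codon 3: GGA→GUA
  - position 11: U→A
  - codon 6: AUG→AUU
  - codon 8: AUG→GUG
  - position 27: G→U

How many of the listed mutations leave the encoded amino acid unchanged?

0

Codon 1: AUG (Met) → AUU (Ile) — missense.
Codon 2: AUG (Met) → AUA (Ile) — missense.
Codon 3: GGA (Gly) → GUA (Val) — missense.
Codon 4: AUG (Met) → AAG (Lys) — missense.
Codon 6: AUG (Met) → AUU (Ile) — missense.
Codon 8: AUG (Met) → GUG (Val) — missense.
Codon 9: UGG (Trp) → UGU (Cys) — missense.
Synonymous: 0 of 7.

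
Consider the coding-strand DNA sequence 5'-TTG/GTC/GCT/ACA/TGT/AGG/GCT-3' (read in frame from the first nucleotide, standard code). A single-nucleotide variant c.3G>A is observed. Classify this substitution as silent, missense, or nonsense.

Position 3 falls in codon 1: TTG → Leu.
After the substitution the codon is TTA → Leu.
Both encode Leu, so the change is synonymous.

silent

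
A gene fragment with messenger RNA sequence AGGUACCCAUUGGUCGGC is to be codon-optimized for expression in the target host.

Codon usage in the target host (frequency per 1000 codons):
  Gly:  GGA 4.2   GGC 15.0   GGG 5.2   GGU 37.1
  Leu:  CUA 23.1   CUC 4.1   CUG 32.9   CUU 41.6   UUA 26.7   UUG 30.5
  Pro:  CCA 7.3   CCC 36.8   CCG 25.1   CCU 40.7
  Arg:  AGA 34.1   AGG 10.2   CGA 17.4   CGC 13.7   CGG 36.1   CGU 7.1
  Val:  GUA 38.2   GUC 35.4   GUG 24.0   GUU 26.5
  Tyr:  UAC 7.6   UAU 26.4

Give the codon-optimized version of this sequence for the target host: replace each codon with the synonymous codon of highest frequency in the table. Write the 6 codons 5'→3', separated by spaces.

CGG UAU CCU CUU GUA GGU

Codon 1 (Arg): best is CGG at 36.1.
Codon 2 (Tyr): best is UAU at 26.4.
Codon 3 (Pro): best is CCU at 40.7.
Codon 4 (Leu): best is CUU at 41.6.
Codon 5 (Val): best is GUA at 38.2.
Codon 6 (Gly): best is GGU at 37.1.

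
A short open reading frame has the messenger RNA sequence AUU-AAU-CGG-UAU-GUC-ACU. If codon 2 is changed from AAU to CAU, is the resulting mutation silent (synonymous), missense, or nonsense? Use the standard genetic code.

Position 4 falls in codon 2: AAU → Asn.
After the substitution the codon is CAU → His.
Asn ≠ His, so this is a missense mutation.

missense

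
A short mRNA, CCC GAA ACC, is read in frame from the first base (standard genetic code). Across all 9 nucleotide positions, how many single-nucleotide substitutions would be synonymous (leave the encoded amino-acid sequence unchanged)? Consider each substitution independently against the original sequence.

Codon 1 (CCC, Pro): 3 synonymous substitutions.
Codon 2 (GAA, Glu): 1 synonymous substitution.
Codon 3 (ACC, Thr): 3 synonymous substitutions.
Total: 3 + 1 + 3 = 7.

7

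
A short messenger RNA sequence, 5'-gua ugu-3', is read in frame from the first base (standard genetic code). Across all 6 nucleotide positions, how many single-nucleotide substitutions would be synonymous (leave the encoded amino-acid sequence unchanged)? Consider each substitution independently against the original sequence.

Codon 1 (GUA, Val): 3 synonymous substitutions.
Codon 2 (UGU, Cys): 1 synonymous substitution.
Total: 3 + 1 = 4.

4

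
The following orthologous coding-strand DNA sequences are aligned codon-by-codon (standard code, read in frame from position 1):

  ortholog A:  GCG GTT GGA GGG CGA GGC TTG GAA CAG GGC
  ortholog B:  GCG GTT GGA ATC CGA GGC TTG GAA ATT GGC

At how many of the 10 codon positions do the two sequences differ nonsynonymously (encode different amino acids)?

2

Codon 1: GCG Ala / GCG Ala — identical.
Codon 2: GTT Val / GTT Val — identical.
Codon 3: GGA Gly / GGA Gly — identical.
Codon 4: GGG Gly / ATC Ile — nonsynonymous.
Codon 5: CGA Arg / CGA Arg — identical.
Codon 6: GGC Gly / GGC Gly — identical.
Codon 7: TTG Leu / TTG Leu — identical.
Codon 8: GAA Glu / GAA Glu — identical.
Codon 9: CAG Gln / ATT Ile — nonsynonymous.
Codon 10: GGC Gly / GGC Gly — identical.
Nonsynonymous differences: 2.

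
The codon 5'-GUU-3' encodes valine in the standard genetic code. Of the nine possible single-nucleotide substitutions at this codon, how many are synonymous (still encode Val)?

3

Position 1: none → 0 synonymous.
Position 2: none → 0 synonymous.
Position 3: GUC, GUA, GUG → 3 synonymous.
Total: 0 + 0 + 3 = 3.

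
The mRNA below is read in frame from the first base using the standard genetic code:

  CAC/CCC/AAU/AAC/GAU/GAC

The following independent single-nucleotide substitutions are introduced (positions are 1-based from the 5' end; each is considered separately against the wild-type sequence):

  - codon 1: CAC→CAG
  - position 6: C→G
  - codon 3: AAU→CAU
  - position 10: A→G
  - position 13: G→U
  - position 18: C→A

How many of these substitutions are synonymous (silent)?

1

Codon 1: CAC (His) → CAG (Gln) — missense.
Codon 2: CCC (Pro) → CCG (Pro) — synonymous.
Codon 3: AAU (Asn) → CAU (His) — missense.
Codon 4: AAC (Asn) → GAC (Asp) — missense.
Codon 5: GAU (Asp) → UAU (Tyr) — missense.
Codon 6: GAC (Asp) → GAA (Glu) — missense.
Synonymous: 1 of 6.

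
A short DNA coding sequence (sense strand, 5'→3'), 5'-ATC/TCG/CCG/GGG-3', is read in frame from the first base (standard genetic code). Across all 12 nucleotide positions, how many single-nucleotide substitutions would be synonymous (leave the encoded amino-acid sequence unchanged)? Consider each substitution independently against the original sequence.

11

Codon 1 (ATC, Ile): 2 synonymous substitutions.
Codon 2 (TCG, Ser): 3 synonymous substitutions.
Codon 3 (CCG, Pro): 3 synonymous substitutions.
Codon 4 (GGG, Gly): 3 synonymous substitutions.
Total: 2 + 3 + 3 + 3 = 11.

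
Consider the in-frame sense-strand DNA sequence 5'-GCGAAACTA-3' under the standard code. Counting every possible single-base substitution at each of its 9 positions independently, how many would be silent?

Codon 1 (GCG, Ala): 3 synonymous substitutions.
Codon 2 (AAA, Lys): 1 synonymous substitution.
Codon 3 (CTA, Leu): 4 synonymous substitutions.
Total: 3 + 1 + 4 = 8.

8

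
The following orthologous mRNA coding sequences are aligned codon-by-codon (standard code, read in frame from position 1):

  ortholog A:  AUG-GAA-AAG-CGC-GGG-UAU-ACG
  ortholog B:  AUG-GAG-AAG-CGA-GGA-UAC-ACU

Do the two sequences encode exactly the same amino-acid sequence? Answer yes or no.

Codon 1: AUG Met / AUG Met — identical.
Codon 2: GAA Glu / GAG Glu — synonymous.
Codon 3: AAG Lys / AAG Lys — identical.
Codon 4: CGC Arg / CGA Arg — synonymous.
Codon 5: GGG Gly / GGA Gly — synonymous.
Codon 6: UAU Tyr / UAC Tyr — synonymous.
Codon 7: ACG Thr / ACU Thr — synonymous.
Nonsynonymous differences: 0 → same protein.

yes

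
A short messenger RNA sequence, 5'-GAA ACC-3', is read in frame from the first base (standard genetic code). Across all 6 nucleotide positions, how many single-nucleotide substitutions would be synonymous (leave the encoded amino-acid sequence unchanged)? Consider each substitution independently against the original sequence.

4

Codon 1 (GAA, Glu): 1 synonymous substitution.
Codon 2 (ACC, Thr): 3 synonymous substitutions.
Total: 1 + 3 = 4.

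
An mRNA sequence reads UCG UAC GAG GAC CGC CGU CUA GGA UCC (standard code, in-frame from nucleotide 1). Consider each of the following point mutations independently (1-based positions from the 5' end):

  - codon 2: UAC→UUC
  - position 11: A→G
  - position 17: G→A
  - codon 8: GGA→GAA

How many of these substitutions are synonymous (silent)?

0

Codon 2: UAC (Tyr) → UUC (Phe) — missense.
Codon 4: GAC (Asp) → GGC (Gly) — missense.
Codon 6: CGU (Arg) → CAU (His) — missense.
Codon 8: GGA (Gly) → GAA (Glu) — missense.
Synonymous: 0 of 4.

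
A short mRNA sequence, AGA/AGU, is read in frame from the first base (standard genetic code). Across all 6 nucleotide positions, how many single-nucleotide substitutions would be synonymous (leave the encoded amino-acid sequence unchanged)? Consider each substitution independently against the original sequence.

3

Codon 1 (AGA, Arg): 2 synonymous substitutions.
Codon 2 (AGU, Ser): 1 synonymous substitution.
Total: 2 + 1 = 3.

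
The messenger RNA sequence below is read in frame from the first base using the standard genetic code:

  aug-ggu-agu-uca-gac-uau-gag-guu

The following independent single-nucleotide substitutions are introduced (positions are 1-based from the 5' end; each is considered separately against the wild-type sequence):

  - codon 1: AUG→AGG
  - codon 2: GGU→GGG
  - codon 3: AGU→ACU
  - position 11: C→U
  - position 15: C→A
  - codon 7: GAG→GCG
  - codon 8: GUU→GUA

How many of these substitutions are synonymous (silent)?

2

Codon 1: AUG (Met) → AGG (Arg) — missense.
Codon 2: GGU (Gly) → GGG (Gly) — synonymous.
Codon 3: AGU (Ser) → ACU (Thr) — missense.
Codon 4: UCA (Ser) → UUA (Leu) — missense.
Codon 5: GAC (Asp) → GAA (Glu) — missense.
Codon 7: GAG (Glu) → GCG (Ala) — missense.
Codon 8: GUU (Val) → GUA (Val) — synonymous.
Synonymous: 2 of 7.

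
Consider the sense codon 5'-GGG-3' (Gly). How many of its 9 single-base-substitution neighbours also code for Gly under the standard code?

3

Position 1: none → 0 synonymous.
Position 2: none → 0 synonymous.
Position 3: GGT, GGC, GGA → 3 synonymous.
Total: 0 + 0 + 3 = 3.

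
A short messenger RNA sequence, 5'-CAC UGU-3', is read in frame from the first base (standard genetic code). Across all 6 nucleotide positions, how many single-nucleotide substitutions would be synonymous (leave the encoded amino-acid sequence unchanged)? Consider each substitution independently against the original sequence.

2

Codon 1 (CAC, His): 1 synonymous substitution.
Codon 2 (UGU, Cys): 1 synonymous substitution.
Total: 1 + 1 = 2.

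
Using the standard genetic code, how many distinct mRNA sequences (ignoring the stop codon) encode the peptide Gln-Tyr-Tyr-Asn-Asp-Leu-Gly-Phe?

1536

Gln: 2 codons.
Tyr: 2 codons.
Tyr: 2 codons.
Asn: 2 codons.
Asp: 2 codons.
Leu: 6 codons.
Gly: 4 codons.
Phe: 2 codons.
2 × 2 × 2 × 2 × 2 × 6 × 4 × 2 = 1536.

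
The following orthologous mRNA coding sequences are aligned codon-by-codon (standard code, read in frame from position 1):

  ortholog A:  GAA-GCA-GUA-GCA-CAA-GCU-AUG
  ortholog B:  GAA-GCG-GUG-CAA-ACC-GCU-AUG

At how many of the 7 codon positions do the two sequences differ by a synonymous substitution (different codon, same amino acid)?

Codon 1: GAA Glu / GAA Glu — identical.
Codon 2: GCA Ala / GCG Ala — synonymous.
Codon 3: GUA Val / GUG Val — synonymous.
Codon 4: GCA Ala / CAA Gln — nonsynonymous.
Codon 5: CAA Gln / ACC Thr — nonsynonymous.
Codon 6: GCU Ala / GCU Ala — identical.
Codon 7: AUG Met / AUG Met — identical.
Synonymous differences: 2.

2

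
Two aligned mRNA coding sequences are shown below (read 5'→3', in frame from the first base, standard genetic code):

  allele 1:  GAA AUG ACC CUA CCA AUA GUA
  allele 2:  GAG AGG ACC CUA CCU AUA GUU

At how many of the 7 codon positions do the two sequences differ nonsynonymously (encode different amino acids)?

Codon 1: GAA Glu / GAG Glu — synonymous.
Codon 2: AUG Met / AGG Arg — nonsynonymous.
Codon 3: ACC Thr / ACC Thr — identical.
Codon 4: CUA Leu / CUA Leu — identical.
Codon 5: CCA Pro / CCU Pro — synonymous.
Codon 6: AUA Ile / AUA Ile — identical.
Codon 7: GUA Val / GUU Val — synonymous.
Nonsynonymous differences: 1.

1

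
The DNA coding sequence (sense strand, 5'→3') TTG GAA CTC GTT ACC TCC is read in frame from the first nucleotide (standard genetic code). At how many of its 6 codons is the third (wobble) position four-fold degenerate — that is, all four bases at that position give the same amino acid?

4

Codon 1 TTG (Leu): third position 2-fold.
Codon 2 GAA (Glu): third position 2-fold.
Codon 3 CTC (Leu): third position 4-fold.
Codon 4 GTT (Val): third position 4-fold.
Codon 5 ACC (Thr): third position 4-fold.
Codon 6 TCC (Ser): third position 4-fold.
Four-fold degenerate third positions: 4.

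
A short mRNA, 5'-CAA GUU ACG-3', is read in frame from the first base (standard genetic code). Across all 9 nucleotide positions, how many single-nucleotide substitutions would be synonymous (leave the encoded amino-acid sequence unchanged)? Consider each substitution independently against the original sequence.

Codon 1 (CAA, Gln): 1 synonymous substitution.
Codon 2 (GUU, Val): 3 synonymous substitutions.
Codon 3 (ACG, Thr): 3 synonymous substitutions.
Total: 1 + 3 + 3 = 7.

7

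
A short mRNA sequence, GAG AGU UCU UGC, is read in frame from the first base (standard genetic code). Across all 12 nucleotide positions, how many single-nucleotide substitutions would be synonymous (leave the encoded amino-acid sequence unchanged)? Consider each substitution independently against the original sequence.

6

Codon 1 (GAG, Glu): 1 synonymous substitution.
Codon 2 (AGU, Ser): 1 synonymous substitution.
Codon 3 (UCU, Ser): 3 synonymous substitutions.
Codon 4 (UGC, Cys): 1 synonymous substitution.
Total: 1 + 1 + 3 + 1 = 6.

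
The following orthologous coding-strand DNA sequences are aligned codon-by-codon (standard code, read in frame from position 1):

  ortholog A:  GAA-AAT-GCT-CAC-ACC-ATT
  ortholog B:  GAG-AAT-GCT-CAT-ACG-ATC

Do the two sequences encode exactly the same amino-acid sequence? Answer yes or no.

yes

Codon 1: GAA Glu / GAG Glu — synonymous.
Codon 2: AAT Asn / AAT Asn — identical.
Codon 3: GCT Ala / GCT Ala — identical.
Codon 4: CAC His / CAT His — synonymous.
Codon 5: ACC Thr / ACG Thr — synonymous.
Codon 6: ATT Ile / ATC Ile — synonymous.
Nonsynonymous differences: 0 → same protein.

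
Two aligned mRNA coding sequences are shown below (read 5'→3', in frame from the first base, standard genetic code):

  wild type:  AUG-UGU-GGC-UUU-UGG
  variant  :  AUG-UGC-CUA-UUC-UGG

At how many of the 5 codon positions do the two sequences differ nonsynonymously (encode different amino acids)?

1

Codon 1: AUG Met / AUG Met — identical.
Codon 2: UGU Cys / UGC Cys — synonymous.
Codon 3: GGC Gly / CUA Leu — nonsynonymous.
Codon 4: UUU Phe / UUC Phe — synonymous.
Codon 5: UGG Trp / UGG Trp — identical.
Nonsynonymous differences: 1.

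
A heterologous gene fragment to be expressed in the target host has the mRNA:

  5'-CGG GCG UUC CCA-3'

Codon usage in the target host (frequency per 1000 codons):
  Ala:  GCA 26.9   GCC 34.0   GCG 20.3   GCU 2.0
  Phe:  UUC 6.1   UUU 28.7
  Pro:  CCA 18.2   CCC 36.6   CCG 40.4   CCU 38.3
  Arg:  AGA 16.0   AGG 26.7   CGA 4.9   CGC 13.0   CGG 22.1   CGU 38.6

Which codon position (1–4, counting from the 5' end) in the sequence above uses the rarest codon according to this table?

3

Codon 1 CGG (Arg): 22.1 per 1000.
Codon 2 GCG (Ala): 20.3 per 1000.
Codon 3 UUC (Phe): 6.1 per 1000.
Codon 4 CCA (Pro): 18.2 per 1000.
Lowest frequency is 6.1 at codon 3.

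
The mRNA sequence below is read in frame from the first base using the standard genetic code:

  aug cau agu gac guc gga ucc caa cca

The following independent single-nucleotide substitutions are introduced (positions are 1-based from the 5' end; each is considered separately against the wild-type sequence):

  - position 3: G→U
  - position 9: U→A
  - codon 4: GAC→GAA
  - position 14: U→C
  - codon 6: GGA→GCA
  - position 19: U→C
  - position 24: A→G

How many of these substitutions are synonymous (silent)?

1

Codon 1: AUG (Met) → AUU (Ile) — missense.
Codon 3: AGU (Ser) → AGA (Arg) — missense.
Codon 4: GAC (Asp) → GAA (Glu) — missense.
Codon 5: GUC (Val) → GCC (Ala) — missense.
Codon 6: GGA (Gly) → GCA (Ala) — missense.
Codon 7: UCC (Ser) → CCC (Pro) — missense.
Codon 8: CAA (Gln) → CAG (Gln) — synonymous.
Synonymous: 1 of 7.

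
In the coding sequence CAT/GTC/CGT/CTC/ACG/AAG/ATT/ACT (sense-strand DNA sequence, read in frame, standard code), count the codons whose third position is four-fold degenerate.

Codon 1 CAT (His): third position 2-fold.
Codon 2 GTC (Val): third position 4-fold.
Codon 3 CGT (Arg): third position 4-fold.
Codon 4 CTC (Leu): third position 4-fold.
Codon 5 ACG (Thr): third position 4-fold.
Codon 6 AAG (Lys): third position 2-fold.
Codon 7 ATT (Ile): third position 3-fold.
Codon 8 ACT (Thr): third position 4-fold.
Four-fold degenerate third positions: 5.

5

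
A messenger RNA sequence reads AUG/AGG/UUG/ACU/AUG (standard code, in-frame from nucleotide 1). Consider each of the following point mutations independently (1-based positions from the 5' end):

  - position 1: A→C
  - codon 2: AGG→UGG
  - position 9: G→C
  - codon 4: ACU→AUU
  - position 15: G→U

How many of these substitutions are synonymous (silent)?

0

Codon 1: AUG (Met) → CUG (Leu) — missense.
Codon 2: AGG (Arg) → UGG (Trp) — missense.
Codon 3: UUG (Leu) → UUC (Phe) — missense.
Codon 4: ACU (Thr) → AUU (Ile) — missense.
Codon 5: AUG (Met) → AUU (Ile) — missense.
Synonymous: 0 of 5.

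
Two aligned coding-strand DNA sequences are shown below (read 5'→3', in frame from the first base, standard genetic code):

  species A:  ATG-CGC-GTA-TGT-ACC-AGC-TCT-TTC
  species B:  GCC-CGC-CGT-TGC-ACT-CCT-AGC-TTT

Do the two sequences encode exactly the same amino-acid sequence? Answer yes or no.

Codon 1: ATG Met / GCC Ala — nonsynonymous.
Codon 2: CGC Arg / CGC Arg — identical.
Codon 3: GTA Val / CGT Arg — nonsynonymous.
Codon 4: TGT Cys / TGC Cys — synonymous.
Codon 5: ACC Thr / ACT Thr — synonymous.
Codon 6: AGC Ser / CCT Pro — nonsynonymous.
Codon 7: TCT Ser / AGC Ser — synonymous.
Codon 8: TTC Phe / TTT Phe — synonymous.
Nonsynonymous differences: 3 → different protein.

no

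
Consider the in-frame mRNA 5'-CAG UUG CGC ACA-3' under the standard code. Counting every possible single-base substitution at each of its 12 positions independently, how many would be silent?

Codon 1 (CAG, Gln): 1 synonymous substitution.
Codon 2 (UUG, Leu): 2 synonymous substitutions.
Codon 3 (CGC, Arg): 3 synonymous substitutions.
Codon 4 (ACA, Thr): 3 synonymous substitutions.
Total: 1 + 2 + 3 + 3 = 9.

9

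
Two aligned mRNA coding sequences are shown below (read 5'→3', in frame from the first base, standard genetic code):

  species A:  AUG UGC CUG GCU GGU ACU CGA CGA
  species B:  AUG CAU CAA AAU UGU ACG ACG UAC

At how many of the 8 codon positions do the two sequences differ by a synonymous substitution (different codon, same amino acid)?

1

Codon 1: AUG Met / AUG Met — identical.
Codon 2: UGC Cys / CAU His — nonsynonymous.
Codon 3: CUG Leu / CAA Gln — nonsynonymous.
Codon 4: GCU Ala / AAU Asn — nonsynonymous.
Codon 5: GGU Gly / UGU Cys — nonsynonymous.
Codon 6: ACU Thr / ACG Thr — synonymous.
Codon 7: CGA Arg / ACG Thr — nonsynonymous.
Codon 8: CGA Arg / UAC Tyr — nonsynonymous.
Synonymous differences: 1.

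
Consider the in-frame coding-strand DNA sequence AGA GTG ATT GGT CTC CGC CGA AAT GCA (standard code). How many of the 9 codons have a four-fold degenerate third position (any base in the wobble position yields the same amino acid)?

6

Codon 1 AGA (Arg): third position 2-fold.
Codon 2 GTG (Val): third position 4-fold.
Codon 3 ATT (Ile): third position 3-fold.
Codon 4 GGT (Gly): third position 4-fold.
Codon 5 CTC (Leu): third position 4-fold.
Codon 6 CGC (Arg): third position 4-fold.
Codon 7 CGA (Arg): third position 4-fold.
Codon 8 AAT (Asn): third position 2-fold.
Codon 9 GCA (Ala): third position 4-fold.
Four-fold degenerate third positions: 6.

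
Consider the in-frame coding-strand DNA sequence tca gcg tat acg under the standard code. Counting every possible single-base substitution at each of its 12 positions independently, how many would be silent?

Codon 1 (TCA, Ser): 3 synonymous substitutions.
Codon 2 (GCG, Ala): 3 synonymous substitutions.
Codon 3 (TAT, Tyr): 1 synonymous substitution.
Codon 4 (ACG, Thr): 3 synonymous substitutions.
Total: 3 + 3 + 1 + 3 = 10.

10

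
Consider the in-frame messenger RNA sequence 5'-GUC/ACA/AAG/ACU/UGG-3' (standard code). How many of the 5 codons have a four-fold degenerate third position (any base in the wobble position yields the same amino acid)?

Codon 1 GUC (Val): third position 4-fold.
Codon 2 ACA (Thr): third position 4-fold.
Codon 3 AAG (Lys): third position 2-fold.
Codon 4 ACU (Thr): third position 4-fold.
Codon 5 UGG (Trp): third position 1-fold.
Four-fold degenerate third positions: 3.

3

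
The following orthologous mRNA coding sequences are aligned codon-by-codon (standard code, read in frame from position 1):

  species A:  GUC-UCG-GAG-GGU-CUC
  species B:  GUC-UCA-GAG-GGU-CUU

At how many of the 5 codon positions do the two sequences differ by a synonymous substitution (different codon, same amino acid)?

Codon 1: GUC Val / GUC Val — identical.
Codon 2: UCG Ser / UCA Ser — synonymous.
Codon 3: GAG Glu / GAG Glu — identical.
Codon 4: GGU Gly / GGU Gly — identical.
Codon 5: CUC Leu / CUU Leu — synonymous.
Synonymous differences: 2.

2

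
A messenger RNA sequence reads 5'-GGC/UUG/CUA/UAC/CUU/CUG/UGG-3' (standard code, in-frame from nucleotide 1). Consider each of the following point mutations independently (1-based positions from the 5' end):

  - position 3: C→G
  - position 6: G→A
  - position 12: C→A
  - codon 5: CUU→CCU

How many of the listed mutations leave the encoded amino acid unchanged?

Codon 1: GGC (Gly) → GGG (Gly) — synonymous.
Codon 2: UUG (Leu) → UUA (Leu) — synonymous.
Codon 4: UAC (Tyr) → UAA (Stop) — nonsense.
Codon 5: CUU (Leu) → CCU (Pro) — missense.
Synonymous: 2 of 4.

2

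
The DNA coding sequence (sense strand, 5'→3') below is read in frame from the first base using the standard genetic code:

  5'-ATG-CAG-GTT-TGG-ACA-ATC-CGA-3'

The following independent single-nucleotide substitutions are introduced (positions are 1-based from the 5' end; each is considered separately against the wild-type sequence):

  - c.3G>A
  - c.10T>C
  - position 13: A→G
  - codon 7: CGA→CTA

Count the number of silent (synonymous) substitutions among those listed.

Codon 1: ATG (Met) → ATA (Ile) — missense.
Codon 4: TGG (Trp) → CGG (Arg) — missense.
Codon 5: ACA (Thr) → GCA (Ala) — missense.
Codon 7: CGA (Arg) → CTA (Leu) — missense.
Synonymous: 0 of 4.

0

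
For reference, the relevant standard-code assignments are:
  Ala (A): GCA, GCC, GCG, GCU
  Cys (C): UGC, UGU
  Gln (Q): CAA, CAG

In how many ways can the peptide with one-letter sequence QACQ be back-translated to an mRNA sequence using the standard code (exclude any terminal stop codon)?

32

Gln: 2 codons.
Ala: 4 codons.
Cys: 2 codons.
Gln: 2 codons.
2 × 4 × 2 × 2 = 32.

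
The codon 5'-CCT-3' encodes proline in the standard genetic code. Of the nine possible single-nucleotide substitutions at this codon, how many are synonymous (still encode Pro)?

3

Position 1: none → 0 synonymous.
Position 2: none → 0 synonymous.
Position 3: CCC, CCA, CCG → 3 synonymous.
Total: 0 + 0 + 3 = 3.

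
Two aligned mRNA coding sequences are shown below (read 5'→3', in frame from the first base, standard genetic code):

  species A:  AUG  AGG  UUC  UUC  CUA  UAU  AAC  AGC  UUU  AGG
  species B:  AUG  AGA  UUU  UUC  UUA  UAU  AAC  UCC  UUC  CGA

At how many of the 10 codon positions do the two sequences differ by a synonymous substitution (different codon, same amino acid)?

6

Codon 1: AUG Met / AUG Met — identical.
Codon 2: AGG Arg / AGA Arg — synonymous.
Codon 3: UUC Phe / UUU Phe — synonymous.
Codon 4: UUC Phe / UUC Phe — identical.
Codon 5: CUA Leu / UUA Leu — synonymous.
Codon 6: UAU Tyr / UAU Tyr — identical.
Codon 7: AAC Asn / AAC Asn — identical.
Codon 8: AGC Ser / UCC Ser — synonymous.
Codon 9: UUU Phe / UUC Phe — synonymous.
Codon 10: AGG Arg / CGA Arg — synonymous.
Synonymous differences: 6.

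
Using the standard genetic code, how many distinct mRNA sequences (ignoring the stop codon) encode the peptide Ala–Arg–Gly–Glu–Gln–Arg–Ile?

6912

Ala: 4 codons.
Arg: 6 codons.
Gly: 4 codons.
Glu: 2 codons.
Gln: 2 codons.
Arg: 6 codons.
Ile: 3 codons.
4 × 6 × 4 × 2 × 2 × 6 × 3 = 6912.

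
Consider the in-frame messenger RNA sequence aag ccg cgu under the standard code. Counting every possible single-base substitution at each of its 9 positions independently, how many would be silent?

Codon 1 (AAG, Lys): 1 synonymous substitution.
Codon 2 (CCG, Pro): 3 synonymous substitutions.
Codon 3 (CGU, Arg): 3 synonymous substitutions.
Total: 1 + 3 + 3 = 7.

7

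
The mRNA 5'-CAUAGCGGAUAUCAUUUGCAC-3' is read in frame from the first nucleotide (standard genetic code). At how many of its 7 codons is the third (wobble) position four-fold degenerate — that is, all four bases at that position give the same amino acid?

Codon 1 CAU (His): third position 2-fold.
Codon 2 AGC (Ser): third position 2-fold.
Codon 3 GGA (Gly): third position 4-fold.
Codon 4 UAU (Tyr): third position 2-fold.
Codon 5 CAU (His): third position 2-fold.
Codon 6 UUG (Leu): third position 2-fold.
Codon 7 CAC (His): third position 2-fold.
Four-fold degenerate third positions: 1.

1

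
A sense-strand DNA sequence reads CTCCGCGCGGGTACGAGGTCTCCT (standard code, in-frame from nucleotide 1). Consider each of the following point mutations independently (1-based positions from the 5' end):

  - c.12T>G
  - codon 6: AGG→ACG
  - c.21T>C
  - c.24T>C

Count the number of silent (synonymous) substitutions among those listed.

3

Codon 4: GGT (Gly) → GGG (Gly) — synonymous.
Codon 6: AGG (Arg) → ACG (Thr) — missense.
Codon 7: TCT (Ser) → TCC (Ser) — synonymous.
Codon 8: CCT (Pro) → CCC (Pro) — synonymous.
Synonymous: 3 of 4.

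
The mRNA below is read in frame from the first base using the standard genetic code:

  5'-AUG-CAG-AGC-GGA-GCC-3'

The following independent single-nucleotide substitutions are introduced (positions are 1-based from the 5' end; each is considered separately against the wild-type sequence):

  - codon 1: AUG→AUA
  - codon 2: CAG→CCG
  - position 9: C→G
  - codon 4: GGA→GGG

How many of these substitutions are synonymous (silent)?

Codon 1: AUG (Met) → AUA (Ile) — missense.
Codon 2: CAG (Gln) → CCG (Pro) — missense.
Codon 3: AGC (Ser) → AGG (Arg) — missense.
Codon 4: GGA (Gly) → GGG (Gly) — synonymous.
Synonymous: 1 of 4.

1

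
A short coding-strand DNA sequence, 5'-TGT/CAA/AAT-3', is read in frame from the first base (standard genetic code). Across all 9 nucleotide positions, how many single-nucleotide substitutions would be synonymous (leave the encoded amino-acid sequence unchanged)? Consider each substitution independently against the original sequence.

3

Codon 1 (TGT, Cys): 1 synonymous substitution.
Codon 2 (CAA, Gln): 1 synonymous substitution.
Codon 3 (AAT, Asn): 1 synonymous substitution.
Total: 1 + 1 + 1 = 3.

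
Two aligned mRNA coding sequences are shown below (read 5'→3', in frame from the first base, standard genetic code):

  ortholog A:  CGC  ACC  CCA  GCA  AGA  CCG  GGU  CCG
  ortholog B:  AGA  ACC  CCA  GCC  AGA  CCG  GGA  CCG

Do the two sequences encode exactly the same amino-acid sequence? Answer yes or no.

yes

Codon 1: CGC Arg / AGA Arg — synonymous.
Codon 2: ACC Thr / ACC Thr — identical.
Codon 3: CCA Pro / CCA Pro — identical.
Codon 4: GCA Ala / GCC Ala — synonymous.
Codon 5: AGA Arg / AGA Arg — identical.
Codon 6: CCG Pro / CCG Pro — identical.
Codon 7: GGU Gly / GGA Gly — synonymous.
Codon 8: CCG Pro / CCG Pro — identical.
Nonsynonymous differences: 0 → same protein.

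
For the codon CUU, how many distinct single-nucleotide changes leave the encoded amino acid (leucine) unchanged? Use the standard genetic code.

Position 1: none → 0 synonymous.
Position 2: none → 0 synonymous.
Position 3: CUC, CUA, CUG → 3 synonymous.
Total: 0 + 0 + 3 = 3.

3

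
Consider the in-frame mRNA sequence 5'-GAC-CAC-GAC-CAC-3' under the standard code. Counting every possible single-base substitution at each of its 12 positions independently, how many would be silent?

4

Codon 1 (GAC, Asp): 1 synonymous substitution.
Codon 2 (CAC, His): 1 synonymous substitution.
Codon 3 (GAC, Asp): 1 synonymous substitution.
Codon 4 (CAC, His): 1 synonymous substitution.
Total: 1 + 1 + 1 + 1 = 4.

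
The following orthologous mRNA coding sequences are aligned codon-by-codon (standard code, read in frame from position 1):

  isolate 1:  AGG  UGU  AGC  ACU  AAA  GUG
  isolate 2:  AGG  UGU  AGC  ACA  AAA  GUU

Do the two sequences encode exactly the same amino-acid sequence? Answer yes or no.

yes

Codon 1: AGG Arg / AGG Arg — identical.
Codon 2: UGU Cys / UGU Cys — identical.
Codon 3: AGC Ser / AGC Ser — identical.
Codon 4: ACU Thr / ACA Thr — synonymous.
Codon 5: AAA Lys / AAA Lys — identical.
Codon 6: GUG Val / GUU Val — synonymous.
Nonsynonymous differences: 0 → same protein.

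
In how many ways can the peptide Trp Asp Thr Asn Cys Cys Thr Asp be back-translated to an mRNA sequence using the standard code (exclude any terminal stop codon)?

512

Trp: 1 codon.
Asp: 2 codons.
Thr: 4 codons.
Asn: 2 codons.
Cys: 2 codons.
Cys: 2 codons.
Thr: 4 codons.
Asp: 2 codons.
1 × 2 × 4 × 2 × 2 × 2 × 4 × 2 = 512.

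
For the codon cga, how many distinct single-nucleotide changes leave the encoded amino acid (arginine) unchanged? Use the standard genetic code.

4

Position 1: AGA → 1 synonymous.
Position 2: none → 0 synonymous.
Position 3: CGT, CGC, CGG → 3 synonymous.
Total: 1 + 0 + 3 = 4.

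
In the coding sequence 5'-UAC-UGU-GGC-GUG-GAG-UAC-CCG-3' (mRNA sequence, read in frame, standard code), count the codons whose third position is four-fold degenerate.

3

Codon 1 UAC (Tyr): third position 2-fold.
Codon 2 UGU (Cys): third position 2-fold.
Codon 3 GGC (Gly): third position 4-fold.
Codon 4 GUG (Val): third position 4-fold.
Codon 5 GAG (Glu): third position 2-fold.
Codon 6 UAC (Tyr): third position 2-fold.
Codon 7 CCG (Pro): third position 4-fold.
Four-fold degenerate third positions: 3.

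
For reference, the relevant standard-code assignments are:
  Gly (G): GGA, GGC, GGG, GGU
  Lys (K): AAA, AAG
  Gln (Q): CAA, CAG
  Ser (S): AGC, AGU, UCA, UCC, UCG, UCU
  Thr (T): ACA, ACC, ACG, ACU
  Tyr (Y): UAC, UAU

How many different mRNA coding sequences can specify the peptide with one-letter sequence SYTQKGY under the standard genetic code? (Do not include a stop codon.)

Ser: 6 codons.
Tyr: 2 codons.
Thr: 4 codons.
Gln: 2 codons.
Lys: 2 codons.
Gly: 4 codons.
Tyr: 2 codons.
6 × 2 × 4 × 2 × 2 × 4 × 2 = 1536.

1536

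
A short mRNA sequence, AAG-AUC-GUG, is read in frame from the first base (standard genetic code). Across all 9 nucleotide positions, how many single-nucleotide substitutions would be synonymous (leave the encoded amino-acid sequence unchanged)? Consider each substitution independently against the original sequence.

6

Codon 1 (AAG, Lys): 1 synonymous substitution.
Codon 2 (AUC, Ile): 2 synonymous substitutions.
Codon 3 (GUG, Val): 3 synonymous substitutions.
Total: 1 + 2 + 3 = 6.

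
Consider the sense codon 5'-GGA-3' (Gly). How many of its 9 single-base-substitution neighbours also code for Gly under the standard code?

3

Position 1: none → 0 synonymous.
Position 2: none → 0 synonymous.
Position 3: GGT, GGC, GGG → 3 synonymous.
Total: 0 + 0 + 3 = 3.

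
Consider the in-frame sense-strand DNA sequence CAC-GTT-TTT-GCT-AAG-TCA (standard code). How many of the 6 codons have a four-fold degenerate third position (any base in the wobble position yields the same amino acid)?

Codon 1 CAC (His): third position 2-fold.
Codon 2 GTT (Val): third position 4-fold.
Codon 3 TTT (Phe): third position 2-fold.
Codon 4 GCT (Ala): third position 4-fold.
Codon 5 AAG (Lys): third position 2-fold.
Codon 6 TCA (Ser): third position 4-fold.
Four-fold degenerate third positions: 3.

3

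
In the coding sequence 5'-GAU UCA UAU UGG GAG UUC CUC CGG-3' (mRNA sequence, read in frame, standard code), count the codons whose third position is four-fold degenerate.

3

Codon 1 GAU (Asp): third position 2-fold.
Codon 2 UCA (Ser): third position 4-fold.
Codon 3 UAU (Tyr): third position 2-fold.
Codon 4 UGG (Trp): third position 1-fold.
Codon 5 GAG (Glu): third position 2-fold.
Codon 6 UUC (Phe): third position 2-fold.
Codon 7 CUC (Leu): third position 4-fold.
Codon 8 CGG (Arg): third position 4-fold.
Four-fold degenerate third positions: 3.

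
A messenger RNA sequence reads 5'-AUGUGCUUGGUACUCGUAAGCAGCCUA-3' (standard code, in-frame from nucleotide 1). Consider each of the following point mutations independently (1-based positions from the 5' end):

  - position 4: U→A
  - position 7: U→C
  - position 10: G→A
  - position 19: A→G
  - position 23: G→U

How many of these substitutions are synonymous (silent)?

Codon 2: UGC (Cys) → AGC (Ser) — missense.
Codon 3: UUG (Leu) → CUG (Leu) — synonymous.
Codon 4: GUA (Val) → AUA (Ile) — missense.
Codon 7: AGC (Ser) → GGC (Gly) — missense.
Codon 8: AGC (Ser) → AUC (Ile) — missense.
Synonymous: 1 of 5.

1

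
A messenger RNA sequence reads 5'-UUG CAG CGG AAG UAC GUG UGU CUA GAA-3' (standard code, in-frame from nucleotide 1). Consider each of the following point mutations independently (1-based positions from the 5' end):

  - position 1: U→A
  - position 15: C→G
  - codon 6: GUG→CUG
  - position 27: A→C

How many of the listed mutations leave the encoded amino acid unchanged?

0

Codon 1: UUG (Leu) → AUG (Met) — missense.
Codon 5: UAC (Tyr) → UAG (Stop) — nonsense.
Codon 6: GUG (Val) → CUG (Leu) — missense.
Codon 9: GAA (Glu) → GAC (Asp) — missense.
Synonymous: 0 of 4.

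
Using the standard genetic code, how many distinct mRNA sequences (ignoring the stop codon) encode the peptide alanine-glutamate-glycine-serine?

192

Ala: 4 codons.
Glu: 2 codons.
Gly: 4 codons.
Ser: 6 codons.
4 × 2 × 4 × 6 = 192.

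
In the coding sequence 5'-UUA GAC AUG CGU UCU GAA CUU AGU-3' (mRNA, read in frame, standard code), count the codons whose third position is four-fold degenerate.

Codon 1 UUA (Leu): third position 2-fold.
Codon 2 GAC (Asp): third position 2-fold.
Codon 3 AUG (Met): third position 1-fold.
Codon 4 CGU (Arg): third position 4-fold.
Codon 5 UCU (Ser): third position 4-fold.
Codon 6 GAA (Glu): third position 2-fold.
Codon 7 CUU (Leu): third position 4-fold.
Codon 8 AGU (Ser): third position 2-fold.
Four-fold degenerate third positions: 3.

3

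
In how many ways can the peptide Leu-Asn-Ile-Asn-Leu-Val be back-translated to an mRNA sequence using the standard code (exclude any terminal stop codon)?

1728

Leu: 6 codons.
Asn: 2 codons.
Ile: 3 codons.
Asn: 2 codons.
Leu: 6 codons.
Val: 4 codons.
6 × 2 × 3 × 2 × 6 × 4 = 1728.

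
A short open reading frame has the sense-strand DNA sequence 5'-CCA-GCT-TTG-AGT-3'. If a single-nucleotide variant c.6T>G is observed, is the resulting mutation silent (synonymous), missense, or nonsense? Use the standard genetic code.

silent

Position 6 falls in codon 2: GCT → Ala.
After the substitution the codon is GCG → Ala.
Both encode Ala, so the change is synonymous.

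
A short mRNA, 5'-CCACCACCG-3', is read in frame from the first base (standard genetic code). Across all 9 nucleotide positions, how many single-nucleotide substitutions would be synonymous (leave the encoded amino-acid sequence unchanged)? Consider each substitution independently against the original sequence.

Codon 1 (CCA, Pro): 3 synonymous substitutions.
Codon 2 (CCA, Pro): 3 synonymous substitutions.
Codon 3 (CCG, Pro): 3 synonymous substitutions.
Total: 3 + 3 + 3 = 9.

9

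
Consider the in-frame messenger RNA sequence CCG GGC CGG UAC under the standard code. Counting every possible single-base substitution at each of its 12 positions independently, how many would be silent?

Codon 1 (CCG, Pro): 3 synonymous substitutions.
Codon 2 (GGC, Gly): 3 synonymous substitutions.
Codon 3 (CGG, Arg): 4 synonymous substitutions.
Codon 4 (UAC, Tyr): 1 synonymous substitution.
Total: 3 + 3 + 4 + 1 = 11.

11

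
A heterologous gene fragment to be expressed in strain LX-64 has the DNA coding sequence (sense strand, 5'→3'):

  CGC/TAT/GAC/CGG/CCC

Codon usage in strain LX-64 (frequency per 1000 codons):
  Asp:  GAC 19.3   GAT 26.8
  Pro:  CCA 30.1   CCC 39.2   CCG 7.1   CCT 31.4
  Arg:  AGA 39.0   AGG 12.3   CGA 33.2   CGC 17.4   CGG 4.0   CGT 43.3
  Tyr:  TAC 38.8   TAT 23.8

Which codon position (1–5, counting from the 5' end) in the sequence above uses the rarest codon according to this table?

Codon 1 CGC (Arg): 17.4 per 1000.
Codon 2 TAT (Tyr): 23.8 per 1000.
Codon 3 GAC (Asp): 19.3 per 1000.
Codon 4 CGG (Arg): 4.0 per 1000.
Codon 5 CCC (Pro): 39.2 per 1000.
Lowest frequency is 4.0 at codon 4.

4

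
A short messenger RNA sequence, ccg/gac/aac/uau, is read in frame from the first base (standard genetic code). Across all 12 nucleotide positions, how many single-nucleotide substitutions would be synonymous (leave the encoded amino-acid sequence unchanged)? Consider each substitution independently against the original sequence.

6

Codon 1 (CCG, Pro): 3 synonymous substitutions.
Codon 2 (GAC, Asp): 1 synonymous substitution.
Codon 3 (AAC, Asn): 1 synonymous substitution.
Codon 4 (UAU, Tyr): 1 synonymous substitution.
Total: 3 + 1 + 1 + 1 = 6.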